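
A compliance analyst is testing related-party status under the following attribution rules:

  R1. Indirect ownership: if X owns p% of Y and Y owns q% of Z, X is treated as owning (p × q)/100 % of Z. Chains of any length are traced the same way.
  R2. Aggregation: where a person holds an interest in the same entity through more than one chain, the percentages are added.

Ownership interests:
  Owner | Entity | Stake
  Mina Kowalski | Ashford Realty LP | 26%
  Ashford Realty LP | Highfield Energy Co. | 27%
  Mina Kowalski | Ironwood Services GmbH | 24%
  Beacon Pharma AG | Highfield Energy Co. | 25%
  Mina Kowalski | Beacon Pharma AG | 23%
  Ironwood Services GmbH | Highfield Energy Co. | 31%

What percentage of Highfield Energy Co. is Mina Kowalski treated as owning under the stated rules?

Chain via Ashford Realty LP (R1): 26% × 27% = 7.02% of Highfield Energy Co.
Chain via Ironwood Services GmbH (R1): 24% × 31% = 7.44% of Highfield Energy Co.
Chain via Beacon Pharma AG (R1): 23% × 25% = 5.75% of Highfield Energy Co.
Aggregating (R2): 7.02% + 7.44% + 5.75% = 20.21%.

20.21%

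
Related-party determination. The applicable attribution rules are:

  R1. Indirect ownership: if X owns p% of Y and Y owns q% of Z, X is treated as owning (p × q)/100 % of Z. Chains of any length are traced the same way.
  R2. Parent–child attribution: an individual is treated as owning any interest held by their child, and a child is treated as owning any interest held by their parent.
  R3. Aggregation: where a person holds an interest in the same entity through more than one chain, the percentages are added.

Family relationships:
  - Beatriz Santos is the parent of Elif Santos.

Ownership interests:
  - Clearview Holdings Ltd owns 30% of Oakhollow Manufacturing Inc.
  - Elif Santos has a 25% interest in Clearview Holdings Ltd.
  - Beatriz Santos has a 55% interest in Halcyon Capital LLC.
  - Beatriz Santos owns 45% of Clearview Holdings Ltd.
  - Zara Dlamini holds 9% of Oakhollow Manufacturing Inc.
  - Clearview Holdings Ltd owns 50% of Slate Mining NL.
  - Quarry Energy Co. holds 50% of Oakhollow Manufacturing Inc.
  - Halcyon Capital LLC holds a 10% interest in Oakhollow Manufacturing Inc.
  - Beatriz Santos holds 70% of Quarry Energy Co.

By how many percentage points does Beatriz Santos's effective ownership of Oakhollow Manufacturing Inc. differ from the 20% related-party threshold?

By parent–child attribution (R2), Beatriz Santos is treated as also owning Elif Santos's interest in Clearview Holdings Ltd, giving 45% + 25% = 70%.
Chain via Halcyon Capital LLC (R1): 55% × 10% = 5.5% of Oakhollow Manufacturing Inc.
Chain via Clearview Holdings Ltd (R1): 70% × 30% = 21% of Oakhollow Manufacturing Inc.
Chain via Quarry Energy Co. (R1): 70% × 50% = 35% of Oakhollow Manufacturing Inc.
Aggregating (R3): 5.5% + 21% + 35% = 61.5%.
61.5% exceeds the 20% threshold by 41.5 percentage points.

41.5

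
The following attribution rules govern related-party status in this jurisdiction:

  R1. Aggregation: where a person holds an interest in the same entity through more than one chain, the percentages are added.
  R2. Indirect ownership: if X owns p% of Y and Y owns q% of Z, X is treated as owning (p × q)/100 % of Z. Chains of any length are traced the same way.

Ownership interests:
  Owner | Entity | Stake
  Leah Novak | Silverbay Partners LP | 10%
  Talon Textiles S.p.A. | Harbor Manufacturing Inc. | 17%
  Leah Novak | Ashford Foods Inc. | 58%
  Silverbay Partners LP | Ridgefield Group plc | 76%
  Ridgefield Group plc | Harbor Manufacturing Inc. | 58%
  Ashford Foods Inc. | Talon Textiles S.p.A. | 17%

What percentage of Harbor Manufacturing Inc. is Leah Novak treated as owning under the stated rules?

Chain via Silverbay Partners LP → Ridgefield Group plc (R2): 10% × 76% × 58% = 4.408% of Harbor Manufacturing Inc.
Chain via Ashford Foods Inc. → Talon Textiles S.p.A. (R2): 58% × 17% × 17% = 1.6762% of Harbor Manufacturing Inc.
Aggregating (R1): 4.408% + 1.6762% = 6.0842%.

6.0842%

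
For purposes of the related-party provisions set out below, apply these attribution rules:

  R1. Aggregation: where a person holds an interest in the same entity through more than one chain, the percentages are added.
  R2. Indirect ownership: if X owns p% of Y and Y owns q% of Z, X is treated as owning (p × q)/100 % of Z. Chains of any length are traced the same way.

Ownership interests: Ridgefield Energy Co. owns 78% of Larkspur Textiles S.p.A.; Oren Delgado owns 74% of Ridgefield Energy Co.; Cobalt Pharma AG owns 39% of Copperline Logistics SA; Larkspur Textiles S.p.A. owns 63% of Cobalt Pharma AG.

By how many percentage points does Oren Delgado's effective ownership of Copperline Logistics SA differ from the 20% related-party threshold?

Chain via Ridgefield Energy Co. → Larkspur Textiles S.p.A. → Cobalt Pharma AG (R2): 74% × 78% × 63% × 39% = 14.181804% of Copperline Logistics SA.
14.181804% falls short of the 20% threshold by 5.818196 percentage points.

5.818196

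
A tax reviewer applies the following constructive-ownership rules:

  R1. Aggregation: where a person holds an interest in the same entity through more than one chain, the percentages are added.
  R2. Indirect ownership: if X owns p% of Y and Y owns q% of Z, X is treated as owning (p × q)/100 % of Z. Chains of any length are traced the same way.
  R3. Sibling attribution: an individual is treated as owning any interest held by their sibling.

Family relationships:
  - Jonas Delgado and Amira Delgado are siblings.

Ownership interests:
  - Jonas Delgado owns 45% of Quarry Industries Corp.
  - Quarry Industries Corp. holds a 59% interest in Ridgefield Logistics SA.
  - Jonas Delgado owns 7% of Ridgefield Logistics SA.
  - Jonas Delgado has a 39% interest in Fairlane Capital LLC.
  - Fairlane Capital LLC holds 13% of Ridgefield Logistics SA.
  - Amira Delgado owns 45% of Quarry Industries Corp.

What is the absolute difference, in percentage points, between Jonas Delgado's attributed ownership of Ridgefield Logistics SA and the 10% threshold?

By sibling attribution (R3), Jonas Delgado is treated as also owning Amira Delgado's interest in Quarry Industries Corp, giving 45% + 45% = 90%.
Chain via Quarry Industries Corp. (R2): 90% × 59% = 53.1% of Ridgefield Logistics SA.
Chain via Fairlane Capital LLC (R2): 39% × 13% = 5.07% of Ridgefield Logistics SA.
Direct interest in Ridgefield Logistics SA: 7%.
Aggregating (R1): 53.1% + 5.07% + 7% = 65.17%.
65.17% exceeds the 10% threshold by 55.17 percentage points.

55.17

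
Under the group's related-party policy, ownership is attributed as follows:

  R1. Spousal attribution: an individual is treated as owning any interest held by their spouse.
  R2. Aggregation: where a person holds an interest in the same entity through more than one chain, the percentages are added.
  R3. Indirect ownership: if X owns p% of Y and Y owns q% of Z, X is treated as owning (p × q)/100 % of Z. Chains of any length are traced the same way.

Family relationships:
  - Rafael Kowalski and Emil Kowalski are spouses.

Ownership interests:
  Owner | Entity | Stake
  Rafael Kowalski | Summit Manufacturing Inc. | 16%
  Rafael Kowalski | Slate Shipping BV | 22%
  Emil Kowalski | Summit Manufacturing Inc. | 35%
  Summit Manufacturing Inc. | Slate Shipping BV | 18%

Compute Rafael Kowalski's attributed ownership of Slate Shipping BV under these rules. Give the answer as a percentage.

By spousal attribution (R1), Rafael Kowalski is treated as also owning Emil Kowalski's interest in Summit Manufacturing Inc, giving 16% + 35% = 51%.
Chain via Summit Manufacturing Inc. (R3): 51% × 18% = 9.18% of Slate Shipping BV.
Direct interest in Slate Shipping BV: 22%.
Aggregating (R2): 9.18% + 22% = 31.18%.

31.18%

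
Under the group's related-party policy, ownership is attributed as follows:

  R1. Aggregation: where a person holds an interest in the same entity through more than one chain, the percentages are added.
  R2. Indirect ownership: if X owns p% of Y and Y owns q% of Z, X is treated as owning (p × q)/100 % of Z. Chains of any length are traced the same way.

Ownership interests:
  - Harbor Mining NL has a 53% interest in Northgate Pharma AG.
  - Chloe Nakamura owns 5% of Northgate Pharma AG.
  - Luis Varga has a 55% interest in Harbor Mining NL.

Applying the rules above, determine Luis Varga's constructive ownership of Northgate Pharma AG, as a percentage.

Chain via Harbor Mining NL (R2): 55% × 53% = 29.15% of Northgate Pharma AG.

29.15%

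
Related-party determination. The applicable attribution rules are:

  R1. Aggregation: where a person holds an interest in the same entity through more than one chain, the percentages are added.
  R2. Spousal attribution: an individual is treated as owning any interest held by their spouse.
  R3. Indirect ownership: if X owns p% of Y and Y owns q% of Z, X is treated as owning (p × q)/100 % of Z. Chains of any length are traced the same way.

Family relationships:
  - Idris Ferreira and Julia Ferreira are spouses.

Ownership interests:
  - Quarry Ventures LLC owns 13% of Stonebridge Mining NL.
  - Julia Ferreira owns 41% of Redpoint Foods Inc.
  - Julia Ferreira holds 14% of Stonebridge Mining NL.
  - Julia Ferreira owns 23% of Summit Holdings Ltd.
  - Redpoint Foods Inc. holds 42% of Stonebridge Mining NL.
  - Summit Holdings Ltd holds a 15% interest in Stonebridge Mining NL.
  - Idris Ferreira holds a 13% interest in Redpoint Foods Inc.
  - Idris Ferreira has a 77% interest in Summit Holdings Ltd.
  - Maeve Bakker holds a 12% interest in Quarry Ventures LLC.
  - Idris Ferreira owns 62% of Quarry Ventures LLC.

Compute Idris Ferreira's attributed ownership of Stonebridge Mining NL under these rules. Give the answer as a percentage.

59.74%

By spousal attribution (R2), Idris Ferreira is treated as also owning Julia Ferreira's interest in Redpoint Foods Inc, giving 13% + 41% = 54%.
By spousal attribution (R2), Idris Ferreira is treated as also owning Julia Ferreira's interest in Summit Holdings Ltd, giving 77% + 23% = 100%.
By spousal attribution (R2), Idris Ferreira is treated as owning Julia Ferreira's 14% interest in Stonebridge Mining NL.
Chain via Redpoint Foods Inc. (R3): 54% × 42% = 22.68% of Stonebridge Mining NL.
Chain via Summit Holdings Ltd (R3): 100% × 15% = 15% of Stonebridge Mining NL.
Chain via Quarry Ventures LLC (R3): 62% × 13% = 8.06% of Stonebridge Mining NL.
Direct interest in Stonebridge Mining NL: 14%.
Aggregating (R1): 22.68% + 15% + 8.06% + 14% = 59.74%.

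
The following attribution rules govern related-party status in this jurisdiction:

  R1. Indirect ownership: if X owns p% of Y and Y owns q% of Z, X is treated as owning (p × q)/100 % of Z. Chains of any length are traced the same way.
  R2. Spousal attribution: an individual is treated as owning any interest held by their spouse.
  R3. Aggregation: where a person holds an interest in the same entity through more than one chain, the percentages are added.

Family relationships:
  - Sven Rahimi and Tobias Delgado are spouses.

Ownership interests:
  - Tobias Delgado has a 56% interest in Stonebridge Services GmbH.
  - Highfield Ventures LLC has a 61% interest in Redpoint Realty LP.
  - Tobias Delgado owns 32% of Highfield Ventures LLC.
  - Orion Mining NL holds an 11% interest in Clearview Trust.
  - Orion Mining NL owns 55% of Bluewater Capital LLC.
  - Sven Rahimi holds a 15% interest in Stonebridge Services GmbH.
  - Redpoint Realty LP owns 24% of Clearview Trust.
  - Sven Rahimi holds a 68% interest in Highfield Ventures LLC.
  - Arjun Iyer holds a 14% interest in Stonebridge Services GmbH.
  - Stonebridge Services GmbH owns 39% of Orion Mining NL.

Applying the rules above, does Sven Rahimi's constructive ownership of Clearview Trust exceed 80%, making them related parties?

No

By spousal attribution (R2), Sven Rahimi is treated as also owning Tobias Delgado's interest in Stonebridge Services GmbH, giving 15% + 56% = 71%.
By spousal attribution (R2), Sven Rahimi is treated as also owning Tobias Delgado's interest in Highfield Ventures LLC, giving 68% + 32% = 100%.
Chain via Stonebridge Services GmbH → Orion Mining NL (R1): 71% × 39% × 11% = 3.0459% of Clearview Trust.
Chain via Highfield Ventures LLC → Redpoint Realty LP (R1): 100% × 61% × 24% = 14.64% of Clearview Trust.
Aggregating (R3): 3.0459% + 14.64% = 17.6859%.
17.6859% does not exceed the 80% threshold, so Sven is not a related party to Clearview Trust.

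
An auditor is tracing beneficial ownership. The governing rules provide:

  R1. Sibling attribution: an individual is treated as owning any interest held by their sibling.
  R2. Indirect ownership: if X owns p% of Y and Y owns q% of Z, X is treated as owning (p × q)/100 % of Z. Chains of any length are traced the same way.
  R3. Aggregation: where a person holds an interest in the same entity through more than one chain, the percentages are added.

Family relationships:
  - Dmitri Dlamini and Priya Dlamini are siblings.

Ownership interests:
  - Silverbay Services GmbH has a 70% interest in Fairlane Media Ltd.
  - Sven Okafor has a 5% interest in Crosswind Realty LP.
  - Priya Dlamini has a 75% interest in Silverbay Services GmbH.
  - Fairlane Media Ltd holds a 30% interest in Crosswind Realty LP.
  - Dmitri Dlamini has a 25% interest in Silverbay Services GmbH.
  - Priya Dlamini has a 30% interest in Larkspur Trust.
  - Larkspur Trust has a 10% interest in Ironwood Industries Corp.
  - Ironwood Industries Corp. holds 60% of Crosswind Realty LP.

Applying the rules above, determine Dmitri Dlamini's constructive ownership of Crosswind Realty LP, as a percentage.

22.8%

By sibling attribution (R1), Dmitri Dlamini is treated as also owning Priya Dlamini's interest in Silverbay Services GmbH, giving 25% + 75% = 100%.
By sibling attribution (R1), Dmitri Dlamini is treated as owning Priya Dlamini's 30% interest in Larkspur Trust.
Chain via Silverbay Services GmbH → Fairlane Media Ltd (R2): 100% × 70% × 30% = 21% of Crosswind Realty LP.
Chain via Larkspur Trust → Ironwood Industries Corp. (R2): 30% × 10% × 60% = 1.8% of Crosswind Realty LP.
Aggregating (R3): 21% + 1.8% = 22.8%.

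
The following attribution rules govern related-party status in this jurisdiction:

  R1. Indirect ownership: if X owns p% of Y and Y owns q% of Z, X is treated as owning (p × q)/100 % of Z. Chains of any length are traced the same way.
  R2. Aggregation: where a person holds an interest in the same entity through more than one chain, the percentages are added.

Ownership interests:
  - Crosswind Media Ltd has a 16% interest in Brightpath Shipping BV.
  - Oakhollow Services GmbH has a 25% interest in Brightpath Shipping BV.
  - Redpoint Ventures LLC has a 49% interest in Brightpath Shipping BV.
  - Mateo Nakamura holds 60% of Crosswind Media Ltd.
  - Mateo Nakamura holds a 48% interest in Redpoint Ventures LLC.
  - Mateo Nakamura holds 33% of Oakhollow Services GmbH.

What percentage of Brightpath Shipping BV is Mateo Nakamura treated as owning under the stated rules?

Chain via Crosswind Media Ltd (R1): 60% × 16% = 9.6% of Brightpath Shipping BV.
Chain via Redpoint Ventures LLC (R1): 48% × 49% = 23.52% of Brightpath Shipping BV.
Chain via Oakhollow Services GmbH (R1): 33% × 25% = 8.25% of Brightpath Shipping BV.
Aggregating (R2): 9.6% + 23.52% + 8.25% = 41.37%.

41.37%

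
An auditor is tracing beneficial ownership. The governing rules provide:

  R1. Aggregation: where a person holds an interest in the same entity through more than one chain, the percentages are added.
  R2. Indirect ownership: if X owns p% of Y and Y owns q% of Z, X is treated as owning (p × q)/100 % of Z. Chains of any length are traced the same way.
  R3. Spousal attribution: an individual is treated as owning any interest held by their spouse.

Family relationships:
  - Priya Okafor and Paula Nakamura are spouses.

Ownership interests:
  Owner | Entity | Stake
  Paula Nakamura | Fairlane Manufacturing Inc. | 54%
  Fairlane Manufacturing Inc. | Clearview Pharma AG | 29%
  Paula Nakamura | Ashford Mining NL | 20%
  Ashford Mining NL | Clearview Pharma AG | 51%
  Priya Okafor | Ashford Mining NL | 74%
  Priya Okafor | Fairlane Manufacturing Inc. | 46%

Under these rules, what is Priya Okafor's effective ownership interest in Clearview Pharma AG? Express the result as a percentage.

76.94%

By spousal attribution (R3), Priya Okafor is treated as also owning Paula Nakamura's interest in Ashford Mining NL, giving 74% + 20% = 94%.
By spousal attribution (R3), Priya Okafor is treated as also owning Paula Nakamura's interest in Fairlane Manufacturing Inc, giving 46% + 54% = 100%.
Chain via Ashford Mining NL (R2): 94% × 51% = 47.94% of Clearview Pharma AG.
Chain via Fairlane Manufacturing Inc. (R2): 100% × 29% = 29% of Clearview Pharma AG.
Aggregating (R1): 47.94% + 29% = 76.94%.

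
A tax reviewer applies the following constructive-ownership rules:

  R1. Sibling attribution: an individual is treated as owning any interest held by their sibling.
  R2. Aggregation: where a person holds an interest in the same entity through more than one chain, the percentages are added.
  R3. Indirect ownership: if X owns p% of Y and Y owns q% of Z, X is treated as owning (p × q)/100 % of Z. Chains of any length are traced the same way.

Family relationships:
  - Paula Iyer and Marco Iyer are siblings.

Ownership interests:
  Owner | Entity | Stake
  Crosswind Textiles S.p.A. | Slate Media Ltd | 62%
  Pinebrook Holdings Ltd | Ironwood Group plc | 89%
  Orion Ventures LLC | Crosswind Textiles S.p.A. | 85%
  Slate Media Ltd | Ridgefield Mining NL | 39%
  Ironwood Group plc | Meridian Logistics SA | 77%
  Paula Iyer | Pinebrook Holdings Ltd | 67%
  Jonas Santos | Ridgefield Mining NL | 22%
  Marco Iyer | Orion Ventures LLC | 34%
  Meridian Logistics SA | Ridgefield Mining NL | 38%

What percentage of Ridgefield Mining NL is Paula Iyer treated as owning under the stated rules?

24.435758%

By sibling attribution (R1), Paula Iyer is treated as owning Marco Iyer's 34% interest in Orion Ventures LLC.
Chain via Pinebrook Holdings Ltd → Ironwood Group plc → Meridian Logistics SA (R3): 67% × 89% × 77% × 38% = 17.447738% of Ridgefield Mining NL.
Chain via Orion Ventures LLC → Crosswind Textiles S.p.A. → Slate Media Ltd (R3): 34% × 85% × 62% × 39% = 6.98802% of Ridgefield Mining NL.
Aggregating (R2): 17.447738% + 6.98802% = 24.435758%.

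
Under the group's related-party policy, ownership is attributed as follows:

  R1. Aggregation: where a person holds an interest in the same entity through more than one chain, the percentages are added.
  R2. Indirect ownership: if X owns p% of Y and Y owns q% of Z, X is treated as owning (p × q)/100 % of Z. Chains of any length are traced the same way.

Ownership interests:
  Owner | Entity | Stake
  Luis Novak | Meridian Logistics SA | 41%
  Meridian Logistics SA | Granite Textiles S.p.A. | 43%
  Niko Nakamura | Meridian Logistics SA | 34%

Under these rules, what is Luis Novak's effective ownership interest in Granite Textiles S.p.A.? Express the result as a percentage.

Chain via Meridian Logistics SA (R2): 41% × 43% = 17.63% of Granite Textiles S.p.A.

17.63%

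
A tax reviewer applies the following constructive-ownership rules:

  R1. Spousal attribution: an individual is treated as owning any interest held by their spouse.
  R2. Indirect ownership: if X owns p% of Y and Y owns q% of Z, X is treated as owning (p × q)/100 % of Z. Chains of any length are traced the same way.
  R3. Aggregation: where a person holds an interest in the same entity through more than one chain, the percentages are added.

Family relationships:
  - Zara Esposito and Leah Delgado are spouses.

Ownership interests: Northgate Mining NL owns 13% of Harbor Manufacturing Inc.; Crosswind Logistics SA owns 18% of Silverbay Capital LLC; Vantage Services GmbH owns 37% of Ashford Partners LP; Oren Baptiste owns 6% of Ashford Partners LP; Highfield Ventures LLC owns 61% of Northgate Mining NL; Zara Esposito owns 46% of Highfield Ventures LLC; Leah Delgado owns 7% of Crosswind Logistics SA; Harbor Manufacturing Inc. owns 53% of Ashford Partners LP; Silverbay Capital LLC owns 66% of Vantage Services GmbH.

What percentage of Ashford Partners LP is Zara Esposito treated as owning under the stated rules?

By spousal attribution (R1), Zara Esposito is treated as owning Leah Delgado's 7% interest in Crosswind Logistics SA.
Chain via Highfield Ventures LLC → Northgate Mining NL → Harbor Manufacturing Inc. (R2): 46% × 61% × 13% × 53% = 1.933334% of Ashford Partners LP.
Chain via Crosswind Logistics SA → Silverbay Capital LLC → Vantage Services GmbH (R2): 7% × 18% × 66% × 37% = 0.307692% of Ashford Partners LP.
Aggregating (R3): 1.933334% + 0.307692% = 2.241026%.

2.241026%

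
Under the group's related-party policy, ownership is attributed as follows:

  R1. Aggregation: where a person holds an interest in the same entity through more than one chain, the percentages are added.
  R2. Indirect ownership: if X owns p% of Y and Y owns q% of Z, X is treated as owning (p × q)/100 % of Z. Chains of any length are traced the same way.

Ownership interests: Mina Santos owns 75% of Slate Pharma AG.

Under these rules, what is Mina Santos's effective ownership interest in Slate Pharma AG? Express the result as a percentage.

Direct interest in Slate Pharma AG: 75%.

75%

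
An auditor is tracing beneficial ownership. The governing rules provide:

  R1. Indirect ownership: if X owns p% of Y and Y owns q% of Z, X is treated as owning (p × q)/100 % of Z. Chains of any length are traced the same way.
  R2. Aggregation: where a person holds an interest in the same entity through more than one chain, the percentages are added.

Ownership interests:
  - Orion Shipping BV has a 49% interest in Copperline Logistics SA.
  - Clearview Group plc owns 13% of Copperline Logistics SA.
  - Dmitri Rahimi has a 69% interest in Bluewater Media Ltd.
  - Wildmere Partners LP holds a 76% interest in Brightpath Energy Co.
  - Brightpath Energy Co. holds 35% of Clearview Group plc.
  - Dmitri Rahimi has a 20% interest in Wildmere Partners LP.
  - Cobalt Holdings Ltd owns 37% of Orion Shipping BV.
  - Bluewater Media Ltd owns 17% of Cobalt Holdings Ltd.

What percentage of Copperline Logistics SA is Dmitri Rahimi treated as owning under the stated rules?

2.818249%

Chain via Wildmere Partners LP → Brightpath Energy Co. → Clearview Group plc (R1): 20% × 76% × 35% × 13% = 0.6916% of Copperline Logistics SA.
Chain via Bluewater Media Ltd → Cobalt Holdings Ltd → Orion Shipping BV (R1): 69% × 17% × 37% × 49% = 2.126649% of Copperline Logistics SA.
Aggregating (R2): 0.6916% + 2.126649% = 2.818249%.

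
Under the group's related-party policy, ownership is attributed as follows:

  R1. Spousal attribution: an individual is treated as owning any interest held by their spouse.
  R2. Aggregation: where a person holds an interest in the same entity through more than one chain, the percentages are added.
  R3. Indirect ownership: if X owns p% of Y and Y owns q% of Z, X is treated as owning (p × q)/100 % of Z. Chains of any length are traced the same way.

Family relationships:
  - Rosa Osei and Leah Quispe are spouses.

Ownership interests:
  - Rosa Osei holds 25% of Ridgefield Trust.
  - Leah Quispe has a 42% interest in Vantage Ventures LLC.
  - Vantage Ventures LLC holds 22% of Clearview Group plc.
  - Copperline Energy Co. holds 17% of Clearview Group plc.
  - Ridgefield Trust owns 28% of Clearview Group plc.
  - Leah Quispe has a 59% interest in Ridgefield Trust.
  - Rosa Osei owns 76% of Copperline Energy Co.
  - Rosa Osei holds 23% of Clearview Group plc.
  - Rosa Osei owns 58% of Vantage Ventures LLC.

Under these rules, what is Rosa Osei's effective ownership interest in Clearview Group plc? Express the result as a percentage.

By spousal attribution (R1), Rosa Osei is treated as also owning Leah Quispe's interest in Ridgefield Trust, giving 25% + 59% = 84%.
By spousal attribution (R1), Rosa Osei is treated as also owning Leah Quispe's interest in Vantage Ventures LLC, giving 58% + 42% = 100%.
Chain via Ridgefield Trust (R3): 84% × 28% = 23.52% of Clearview Group plc.
Chain via Vantage Ventures LLC (R3): 100% × 22% = 22% of Clearview Group plc.
Chain via Copperline Energy Co. (R3): 76% × 17% = 12.92% of Clearview Group plc.
Direct interest in Clearview Group plc: 23%.
Aggregating (R2): 23.52% + 22% + 12.92% + 23% = 81.44%.

81.44%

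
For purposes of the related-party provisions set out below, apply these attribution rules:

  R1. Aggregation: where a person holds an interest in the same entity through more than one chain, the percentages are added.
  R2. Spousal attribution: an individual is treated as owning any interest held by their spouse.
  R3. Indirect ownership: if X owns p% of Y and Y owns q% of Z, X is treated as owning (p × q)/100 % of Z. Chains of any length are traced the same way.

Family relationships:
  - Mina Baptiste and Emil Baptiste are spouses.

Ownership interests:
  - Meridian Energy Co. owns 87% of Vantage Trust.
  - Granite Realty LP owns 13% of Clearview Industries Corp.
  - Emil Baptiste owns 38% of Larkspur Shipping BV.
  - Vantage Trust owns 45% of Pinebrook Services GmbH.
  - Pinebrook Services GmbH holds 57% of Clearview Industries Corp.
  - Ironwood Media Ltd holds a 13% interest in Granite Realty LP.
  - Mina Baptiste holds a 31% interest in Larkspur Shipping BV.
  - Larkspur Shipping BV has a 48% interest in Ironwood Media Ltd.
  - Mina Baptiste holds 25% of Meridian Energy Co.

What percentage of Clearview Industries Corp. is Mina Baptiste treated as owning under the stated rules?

6.138603%

By spousal attribution (R2), Mina Baptiste is treated as also owning Emil Baptiste's interest in Larkspur Shipping BV, giving 31% + 38% = 69%.
Chain via Meridian Energy Co. → Vantage Trust → Pinebrook Services GmbH (R3): 25% × 87% × 45% × 57% = 5.578875% of Clearview Industries Corp.
Chain via Larkspur Shipping BV → Ironwood Media Ltd → Granite Realty LP (R3): 69% × 48% × 13% × 13% = 0.559728% of Clearview Industries Corp.
Aggregating (R1): 5.578875% + 0.559728% = 6.138603%.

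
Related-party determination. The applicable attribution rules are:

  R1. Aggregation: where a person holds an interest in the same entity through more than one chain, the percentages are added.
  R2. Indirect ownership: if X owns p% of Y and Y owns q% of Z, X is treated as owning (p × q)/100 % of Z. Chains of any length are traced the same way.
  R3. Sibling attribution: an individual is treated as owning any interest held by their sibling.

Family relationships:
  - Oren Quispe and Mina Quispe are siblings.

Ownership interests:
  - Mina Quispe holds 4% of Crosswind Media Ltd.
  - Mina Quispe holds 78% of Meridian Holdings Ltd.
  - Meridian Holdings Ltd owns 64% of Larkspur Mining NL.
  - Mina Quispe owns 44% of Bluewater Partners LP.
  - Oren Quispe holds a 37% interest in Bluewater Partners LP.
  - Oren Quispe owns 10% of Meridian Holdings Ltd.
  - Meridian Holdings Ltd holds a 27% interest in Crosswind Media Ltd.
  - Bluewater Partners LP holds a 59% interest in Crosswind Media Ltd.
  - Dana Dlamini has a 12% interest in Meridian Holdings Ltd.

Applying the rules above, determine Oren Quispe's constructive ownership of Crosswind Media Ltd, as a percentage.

By sibling attribution (R3), Oren Quispe is treated as also owning Mina Quispe's interest in Meridian Holdings Ltd, giving 10% + 78% = 88%.
By sibling attribution (R3), Oren Quispe is treated as also owning Mina Quispe's interest in Bluewater Partners LP, giving 37% + 44% = 81%.
By sibling attribution (R3), Oren Quispe is treated as owning Mina Quispe's 4% interest in Crosswind Media Ltd.
Chain via Meridian Holdings Ltd (R2): 88% × 27% = 23.76% of Crosswind Media Ltd.
Chain via Bluewater Partners LP (R2): 81% × 59% = 47.79% of Crosswind Media Ltd.
Direct interest in Crosswind Media Ltd: 4%.
Aggregating (R1): 23.76% + 47.79% + 4% = 75.55%.

75.55%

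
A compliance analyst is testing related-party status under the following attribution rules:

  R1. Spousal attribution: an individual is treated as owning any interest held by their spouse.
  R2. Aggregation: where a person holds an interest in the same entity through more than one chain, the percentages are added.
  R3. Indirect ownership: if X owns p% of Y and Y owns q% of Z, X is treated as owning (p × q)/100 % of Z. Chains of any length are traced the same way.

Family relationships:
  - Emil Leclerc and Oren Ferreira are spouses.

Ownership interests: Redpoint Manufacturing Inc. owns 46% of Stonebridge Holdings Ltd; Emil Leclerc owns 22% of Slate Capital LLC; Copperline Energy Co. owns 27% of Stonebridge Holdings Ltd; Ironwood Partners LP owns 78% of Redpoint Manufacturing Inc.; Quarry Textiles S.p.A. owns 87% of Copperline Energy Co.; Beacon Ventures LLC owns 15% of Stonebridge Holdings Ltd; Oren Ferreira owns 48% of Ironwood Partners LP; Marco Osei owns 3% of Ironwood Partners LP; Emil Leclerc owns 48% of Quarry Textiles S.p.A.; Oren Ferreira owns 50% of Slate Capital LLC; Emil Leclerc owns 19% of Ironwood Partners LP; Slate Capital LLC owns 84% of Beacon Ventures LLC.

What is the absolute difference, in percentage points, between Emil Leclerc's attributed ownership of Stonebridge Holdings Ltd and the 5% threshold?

By spousal attribution (R1), Emil Leclerc is treated as also owning Oren Ferreira's interest in Ironwood Partners LP, giving 19% + 48% = 67%.
By spousal attribution (R1), Emil Leclerc is treated as also owning Oren Ferreira's interest in Slate Capital LLC, giving 22% + 50% = 72%.
Chain via Ironwood Partners LP → Redpoint Manufacturing Inc. (R3): 67% × 78% × 46% = 24.0396% of Stonebridge Holdings Ltd.
Chain via Slate Capital LLC → Beacon Ventures LLC (R3): 72% × 84% × 15% = 9.072% of Stonebridge Holdings Ltd.
Chain via Quarry Textiles S.p.A. → Copperline Energy Co. (R3): 48% × 87% × 27% = 11.2752% of Stonebridge Holdings Ltd.
Aggregating (R2): 24.0396% + 9.072% + 11.2752% = 44.3868%.
44.3868% exceeds the 5% threshold by 39.3868 percentage points.

39.3868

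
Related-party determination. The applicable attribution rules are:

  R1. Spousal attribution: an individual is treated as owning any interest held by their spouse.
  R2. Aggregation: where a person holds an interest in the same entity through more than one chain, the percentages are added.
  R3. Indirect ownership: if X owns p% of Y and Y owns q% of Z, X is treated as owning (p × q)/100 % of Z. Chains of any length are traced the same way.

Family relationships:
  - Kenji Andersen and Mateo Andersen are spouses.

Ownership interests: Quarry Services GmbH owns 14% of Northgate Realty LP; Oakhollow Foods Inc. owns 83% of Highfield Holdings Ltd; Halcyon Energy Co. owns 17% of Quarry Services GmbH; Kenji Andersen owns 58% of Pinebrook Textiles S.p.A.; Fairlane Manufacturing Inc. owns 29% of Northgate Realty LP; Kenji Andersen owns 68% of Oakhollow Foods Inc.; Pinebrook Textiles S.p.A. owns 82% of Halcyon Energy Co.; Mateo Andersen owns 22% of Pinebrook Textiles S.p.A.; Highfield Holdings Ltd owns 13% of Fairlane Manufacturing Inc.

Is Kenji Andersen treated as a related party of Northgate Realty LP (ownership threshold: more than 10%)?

By spousal attribution (R1), Kenji Andersen is treated as also owning Mateo Andersen's interest in Pinebrook Textiles S.p.A, giving 58% + 22% = 80%.
Chain via Oakhollow Foods Inc. → Highfield Holdings Ltd → Fairlane Manufacturing Inc. (R3): 68% × 83% × 13% × 29% = 2.127788% of Northgate Realty LP.
Chain via Pinebrook Textiles S.p.A. → Halcyon Energy Co. → Quarry Services GmbH (R3): 80% × 82% × 17% × 14% = 1.56128% of Northgate Realty LP.
Aggregating (R2): 2.127788% + 1.56128% = 3.689068%.
3.689068% does not exceed the 10% threshold, so Kenji is not a related party to Northgate Realty LP.

No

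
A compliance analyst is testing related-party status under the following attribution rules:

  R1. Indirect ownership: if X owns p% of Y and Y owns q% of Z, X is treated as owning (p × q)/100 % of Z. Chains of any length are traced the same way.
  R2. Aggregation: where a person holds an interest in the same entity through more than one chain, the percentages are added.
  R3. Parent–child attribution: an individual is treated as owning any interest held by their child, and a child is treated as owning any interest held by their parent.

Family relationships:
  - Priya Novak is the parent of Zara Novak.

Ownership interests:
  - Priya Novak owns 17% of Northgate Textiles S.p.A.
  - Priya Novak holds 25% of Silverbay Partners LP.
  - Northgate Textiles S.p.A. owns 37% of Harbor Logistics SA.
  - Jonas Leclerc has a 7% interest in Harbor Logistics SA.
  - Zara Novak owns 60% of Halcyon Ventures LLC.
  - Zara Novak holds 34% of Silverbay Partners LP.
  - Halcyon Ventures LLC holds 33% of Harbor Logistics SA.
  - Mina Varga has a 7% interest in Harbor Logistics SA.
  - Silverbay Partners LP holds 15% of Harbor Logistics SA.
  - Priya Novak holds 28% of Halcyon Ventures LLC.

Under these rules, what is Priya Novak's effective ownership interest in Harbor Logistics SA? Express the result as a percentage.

44.18%

By parent–child attribution (R3), Priya Novak is treated as also owning Zara Novak's interest in Silverbay Partners LP, giving 25% + 34% = 59%.
By parent–child attribution (R3), Priya Novak is treated as also owning Zara Novak's interest in Halcyon Ventures LLC, giving 28% + 60% = 88%.
Chain via Silverbay Partners LP (R1): 59% × 15% = 8.85% of Harbor Logistics SA.
Chain via Halcyon Ventures LLC (R1): 88% × 33% = 29.04% of Harbor Logistics SA.
Chain via Northgate Textiles S.p.A. (R1): 17% × 37% = 6.29% of Harbor Logistics SA.
Aggregating (R2): 8.85% + 29.04% + 6.29% = 44.18%.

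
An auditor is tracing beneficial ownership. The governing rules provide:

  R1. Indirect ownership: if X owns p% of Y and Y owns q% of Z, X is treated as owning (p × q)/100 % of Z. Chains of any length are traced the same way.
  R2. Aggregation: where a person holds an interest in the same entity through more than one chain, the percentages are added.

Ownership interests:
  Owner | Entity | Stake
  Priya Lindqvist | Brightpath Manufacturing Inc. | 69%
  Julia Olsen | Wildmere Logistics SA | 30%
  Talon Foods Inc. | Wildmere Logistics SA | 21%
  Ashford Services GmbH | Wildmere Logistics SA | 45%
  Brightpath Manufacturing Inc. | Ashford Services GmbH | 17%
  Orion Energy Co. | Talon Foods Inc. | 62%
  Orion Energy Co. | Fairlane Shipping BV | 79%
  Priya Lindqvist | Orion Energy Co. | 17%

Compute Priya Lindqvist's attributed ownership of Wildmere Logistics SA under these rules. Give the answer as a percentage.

7.4919%

Chain via Brightpath Manufacturing Inc. → Ashford Services GmbH (R1): 69% × 17% × 45% = 5.2785% of Wildmere Logistics SA.
Chain via Orion Energy Co. → Talon Foods Inc. (R1): 17% × 62% × 21% = 2.2134% of Wildmere Logistics SA.
Aggregating (R2): 5.2785% + 2.2134% = 7.4919%.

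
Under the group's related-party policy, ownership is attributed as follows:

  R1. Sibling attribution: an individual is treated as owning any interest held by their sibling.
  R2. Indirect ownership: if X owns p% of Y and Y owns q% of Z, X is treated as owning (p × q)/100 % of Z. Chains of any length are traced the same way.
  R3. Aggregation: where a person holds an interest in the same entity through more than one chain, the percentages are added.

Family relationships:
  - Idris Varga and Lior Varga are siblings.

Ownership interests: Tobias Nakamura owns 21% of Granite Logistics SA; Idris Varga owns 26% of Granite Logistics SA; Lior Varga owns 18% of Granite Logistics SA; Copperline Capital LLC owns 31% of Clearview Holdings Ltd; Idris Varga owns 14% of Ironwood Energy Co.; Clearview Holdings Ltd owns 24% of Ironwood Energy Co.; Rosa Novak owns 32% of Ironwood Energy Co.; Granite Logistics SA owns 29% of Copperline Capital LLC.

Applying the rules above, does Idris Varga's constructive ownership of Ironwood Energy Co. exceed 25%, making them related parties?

By sibling attribution (R1), Idris Varga is treated as also owning Lior Varga's interest in Granite Logistics SA, giving 26% + 18% = 44%.
Chain via Granite Logistics SA → Copperline Capital LLC → Clearview Holdings Ltd (R2): 44% × 29% × 31% × 24% = 0.949344% of Ironwood Energy Co.
Direct interest in Ironwood Energy Co: 14%.
Aggregating (R3): 0.949344% + 14% = 14.949344%.
14.949344% does not exceed the 25% threshold, so Idris is not a related party to Ironwood Energy Co.

No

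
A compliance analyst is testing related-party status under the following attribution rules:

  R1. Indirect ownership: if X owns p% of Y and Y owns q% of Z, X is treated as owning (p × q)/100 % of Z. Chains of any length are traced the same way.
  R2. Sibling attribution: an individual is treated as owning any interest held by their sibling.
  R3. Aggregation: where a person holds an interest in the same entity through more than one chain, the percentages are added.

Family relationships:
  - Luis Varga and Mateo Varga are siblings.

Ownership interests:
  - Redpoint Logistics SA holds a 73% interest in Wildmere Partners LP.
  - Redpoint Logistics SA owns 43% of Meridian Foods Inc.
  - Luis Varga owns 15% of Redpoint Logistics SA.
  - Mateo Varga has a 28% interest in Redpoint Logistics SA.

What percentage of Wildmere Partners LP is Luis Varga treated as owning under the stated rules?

By sibling attribution (R2), Luis Varga is treated as also owning Mateo Varga's interest in Redpoint Logistics SA, giving 15% + 28% = 43%.
Chain via Redpoint Logistics SA (R1): 43% × 73% = 31.39% of Wildmere Partners LP.

31.39%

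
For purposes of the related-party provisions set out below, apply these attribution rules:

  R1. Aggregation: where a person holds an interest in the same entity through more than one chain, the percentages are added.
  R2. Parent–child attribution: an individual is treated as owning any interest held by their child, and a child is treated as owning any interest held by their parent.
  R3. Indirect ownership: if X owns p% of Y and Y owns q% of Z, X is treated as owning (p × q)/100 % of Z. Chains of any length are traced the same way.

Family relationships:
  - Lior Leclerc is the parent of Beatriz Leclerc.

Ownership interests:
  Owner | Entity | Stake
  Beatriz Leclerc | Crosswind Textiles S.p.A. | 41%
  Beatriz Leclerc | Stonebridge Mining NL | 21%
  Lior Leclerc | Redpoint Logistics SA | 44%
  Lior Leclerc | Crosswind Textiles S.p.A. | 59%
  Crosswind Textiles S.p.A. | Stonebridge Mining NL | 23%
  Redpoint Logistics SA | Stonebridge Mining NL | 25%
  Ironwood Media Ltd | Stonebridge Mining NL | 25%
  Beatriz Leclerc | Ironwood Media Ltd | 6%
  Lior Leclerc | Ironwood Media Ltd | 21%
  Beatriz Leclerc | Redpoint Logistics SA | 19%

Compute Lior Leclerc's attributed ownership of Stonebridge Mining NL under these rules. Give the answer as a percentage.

66.5%

By parent–child attribution (R2), Lior Leclerc is treated as also owning Beatriz Leclerc's interest in Redpoint Logistics SA, giving 44% + 19% = 63%.
By parent–child attribution (R2), Lior Leclerc is treated as also owning Beatriz Leclerc's interest in Ironwood Media Ltd, giving 21% + 6% = 27%.
By parent–child attribution (R2), Lior Leclerc is treated as also owning Beatriz Leclerc's interest in Crosswind Textiles S.p.A, giving 59% + 41% = 100%.
By parent–child attribution (R2), Lior Leclerc is treated as owning Beatriz Leclerc's 21% interest in Stonebridge Mining NL.
Chain via Redpoint Logistics SA (R3): 63% × 25% = 15.75% of Stonebridge Mining NL.
Chain via Ironwood Media Ltd (R3): 27% × 25% = 6.75% of Stonebridge Mining NL.
Chain via Crosswind Textiles S.p.A. (R3): 100% × 23% = 23% of Stonebridge Mining NL.
Direct interest in Stonebridge Mining NL: 21%.
Aggregating (R1): 15.75% + 6.75% + 23% + 21% = 66.5%.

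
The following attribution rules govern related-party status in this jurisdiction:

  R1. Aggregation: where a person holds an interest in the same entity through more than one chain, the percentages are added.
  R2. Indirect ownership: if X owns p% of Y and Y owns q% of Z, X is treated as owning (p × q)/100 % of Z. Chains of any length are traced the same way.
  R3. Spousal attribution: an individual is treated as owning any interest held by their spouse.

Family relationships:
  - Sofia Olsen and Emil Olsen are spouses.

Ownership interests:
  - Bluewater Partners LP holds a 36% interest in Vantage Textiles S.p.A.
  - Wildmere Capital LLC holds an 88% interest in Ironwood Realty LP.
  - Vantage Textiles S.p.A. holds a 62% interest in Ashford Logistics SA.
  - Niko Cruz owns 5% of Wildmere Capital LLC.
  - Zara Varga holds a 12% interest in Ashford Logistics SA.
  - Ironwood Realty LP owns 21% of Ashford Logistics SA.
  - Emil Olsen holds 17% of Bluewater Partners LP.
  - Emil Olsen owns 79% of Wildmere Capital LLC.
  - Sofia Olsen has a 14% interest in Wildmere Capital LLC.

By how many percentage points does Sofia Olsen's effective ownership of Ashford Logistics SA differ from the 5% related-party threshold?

By spousal attribution (R3), Sofia Olsen is treated as also owning Emil Olsen's interest in Wildmere Capital LLC, giving 14% + 79% = 93%.
By spousal attribution (R3), Sofia Olsen is treated as owning Emil Olsen's 17% interest in Bluewater Partners LP.
Chain via Wildmere Capital LLC → Ironwood Realty LP (R2): 93% × 88% × 21% = 17.1864% of Ashford Logistics SA.
Chain via Bluewater Partners LP → Vantage Textiles S.p.A. (R2): 17% × 36% × 62% = 3.7944% of Ashford Logistics SA.
Aggregating (R1): 17.1864% + 3.7944% = 20.9808%.
20.9808% exceeds the 5% threshold by 15.9808 percentage points.

15.9808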